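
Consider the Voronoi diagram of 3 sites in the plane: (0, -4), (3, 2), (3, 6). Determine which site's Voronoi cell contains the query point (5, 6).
Nearest site = (3, 6)

The Voronoi cell of site s contains exactly those query points closer to s than to any other site. Compute squared distances from q = (5, 6) to each site:
  (3 − 5)² + (6 − 6)² = 4
  (3 − 5)² + (2 − 6)² = 20
  (0 − 5)² + (-4 − 6)² = 125
Minimum is attained by (3, 6), so q lies in its Voronoi cell.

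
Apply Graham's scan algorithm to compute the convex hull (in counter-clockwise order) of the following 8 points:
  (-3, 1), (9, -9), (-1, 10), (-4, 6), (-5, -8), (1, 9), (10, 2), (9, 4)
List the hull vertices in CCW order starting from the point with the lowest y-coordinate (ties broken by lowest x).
Hull (CCW) = [(9, -9), (10, 2), (9, 4), (1, 9), (-1, 10), (-4, 6), (-5, -8)]

Graham scan procedure:
  1. Find the pivot p₀ = point with lowest y (tie → lowest x): (9, -9).
  2. Sort the remaining points by polar angle around p₀.
  3. Walk through sorted points, maintaining a stack; pop the top while the last three entries make a non-left turn (cross product ≤ 0).
  4. Final stack is the convex hull in CCW order: (9, -9), (10, 2), (9, 4), (1, 9), (-1, 10), (-4, 6), (-5, -8).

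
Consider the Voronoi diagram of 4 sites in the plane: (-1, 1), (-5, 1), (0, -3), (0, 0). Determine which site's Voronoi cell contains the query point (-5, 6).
Nearest site = (-5, 1)

The Voronoi cell of site s contains exactly those query points closer to s than to any other site. Compute squared distances from q = (-5, 6) to each site:
  (-5 − -5)² + (1 − 6)² = 25
  (-1 − -5)² + (1 − 6)² = 41
  (0 − -5)² + (0 − 6)² = 61
  (0 − -5)² + (-3 − 6)² = 106
Minimum is attained by (-5, 1), so q lies in its Voronoi cell.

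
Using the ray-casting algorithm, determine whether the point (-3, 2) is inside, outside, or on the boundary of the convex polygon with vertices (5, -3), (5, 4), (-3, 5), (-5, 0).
The point (-3, 2) lies strictly inside the polygon

Cast a horizontal ray to the right from the query point and count how many polygon edges it crosses (each edge strictly once or zero times, handled with the usual half-open convention). 
Parity of crossings → odd ⇒ inside.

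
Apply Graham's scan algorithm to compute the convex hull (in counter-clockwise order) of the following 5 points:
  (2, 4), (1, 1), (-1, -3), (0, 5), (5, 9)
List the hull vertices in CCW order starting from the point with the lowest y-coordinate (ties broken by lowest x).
Hull (CCW) = [(-1, -3), (5, 9), (0, 5)]

Graham scan procedure:
  1. Find the pivot p₀ = point with lowest y (tie → lowest x): (-1, -3).
  2. Sort the remaining points by polar angle around p₀.
  3. Walk through sorted points, maintaining a stack; pop the top while the last three entries make a non-left turn (cross product ≤ 0).
  4. Final stack is the convex hull in CCW order: (-1, -3), (5, 9), (0, 5).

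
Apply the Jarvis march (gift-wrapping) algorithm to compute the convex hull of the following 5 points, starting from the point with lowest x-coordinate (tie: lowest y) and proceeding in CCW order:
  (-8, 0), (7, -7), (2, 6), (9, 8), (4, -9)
Hull (CCW) = [(-8, 0), (4, -9), (7, -7), (9, 8), (2, 6)]

Jarvis march: at each step, from the current hull vertex p, select the next vertex q as the point such that every other point lies strictly to the left of (or on) the directed line p → q. (Equivalently: for every other point r, the cross product (q − p) × (r − p) ≥ 0.)
Starting point (lowest x, tie lowest y): (-8, 0). Wrap until returning to start. Resulting hull: (-8, 0), (4, -9), (7, -7), (9, 8), (2, 6).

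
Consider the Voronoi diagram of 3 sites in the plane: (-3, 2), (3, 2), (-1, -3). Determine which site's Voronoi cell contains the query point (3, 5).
Nearest site = (3, 2)

The Voronoi cell of site s contains exactly those query points closer to s than to any other site. Compute squared distances from q = (3, 5) to each site:
  (3 − 3)² + (2 − 5)² = 9
  (-3 − 3)² + (2 − 5)² = 45
  (-1 − 3)² + (-3 − 5)² = 80
Minimum is attained by (3, 2), so q lies in its Voronoi cell.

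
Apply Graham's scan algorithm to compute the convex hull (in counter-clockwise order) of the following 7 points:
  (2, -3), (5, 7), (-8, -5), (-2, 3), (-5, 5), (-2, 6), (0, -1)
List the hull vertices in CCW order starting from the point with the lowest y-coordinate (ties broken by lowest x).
Hull (CCW) = [(-8, -5), (2, -3), (5, 7), (-2, 6), (-5, 5)]

Graham scan procedure:
  1. Find the pivot p₀ = point with lowest y (tie → lowest x): (-8, -5).
  2. Sort the remaining points by polar angle around p₀.
  3. Walk through sorted points, maintaining a stack; pop the top while the last three entries make a non-left turn (cross product ≤ 0).
  4. Final stack is the convex hull in CCW order: (-8, -5), (2, -3), (5, 7), (-2, 6), (-5, 5).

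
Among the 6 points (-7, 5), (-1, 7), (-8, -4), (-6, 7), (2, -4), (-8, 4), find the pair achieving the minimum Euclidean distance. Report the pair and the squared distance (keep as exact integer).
Pair = ((-7, 5), (-8, 4)); squared distance = 2

Compute all C(6, 2) = 15 pairwise squared distances (x_i − x_j)² + (y_i − y_j)². The minimum is 2, attained by the pair ((-7, 5), (-8, 4)).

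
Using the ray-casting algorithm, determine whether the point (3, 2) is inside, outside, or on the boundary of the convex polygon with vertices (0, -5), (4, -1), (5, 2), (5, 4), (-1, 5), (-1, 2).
The point (3, 2) lies strictly inside the polygon

Cast a horizontal ray to the right from the query point and count how many polygon edges it crosses (each edge strictly once or zero times, handled with the usual half-open convention). 
Parity of crossings → odd ⇒ inside.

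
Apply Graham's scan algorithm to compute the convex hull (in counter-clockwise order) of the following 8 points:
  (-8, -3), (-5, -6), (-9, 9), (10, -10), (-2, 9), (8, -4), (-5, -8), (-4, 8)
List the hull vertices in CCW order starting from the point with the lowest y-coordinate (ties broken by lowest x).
Hull (CCW) = [(10, -10), (8, -4), (-2, 9), (-9, 9), (-8, -3), (-5, -8)]

Graham scan procedure:
  1. Find the pivot p₀ = point with lowest y (tie → lowest x): (10, -10).
  2. Sort the remaining points by polar angle around p₀.
  3. Walk through sorted points, maintaining a stack; pop the top while the last three entries make a non-left turn (cross product ≤ 0).
  4. Final stack is the convex hull in CCW order: (10, -10), (8, -4), (-2, 9), (-9, 9), (-8, -3), (-5, -8).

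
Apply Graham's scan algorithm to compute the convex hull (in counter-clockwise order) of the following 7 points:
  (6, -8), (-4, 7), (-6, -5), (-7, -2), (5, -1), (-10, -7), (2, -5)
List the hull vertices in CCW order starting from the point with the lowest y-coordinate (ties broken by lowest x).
Hull (CCW) = [(6, -8), (5, -1), (-4, 7), (-10, -7)]

Graham scan procedure:
  1. Find the pivot p₀ = point with lowest y (tie → lowest x): (6, -8).
  2. Sort the remaining points by polar angle around p₀.
  3. Walk through sorted points, maintaining a stack; pop the top while the last three entries make a non-left turn (cross product ≤ 0).
  4. Final stack is the convex hull in CCW order: (6, -8), (5, -1), (-4, 7), (-10, -7).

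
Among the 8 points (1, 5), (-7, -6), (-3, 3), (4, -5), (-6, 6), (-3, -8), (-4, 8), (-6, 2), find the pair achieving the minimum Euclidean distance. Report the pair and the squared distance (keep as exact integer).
Pair = ((-6, 6), (-4, 8)); squared distance = 8

Compute all C(8, 2) = 28 pairwise squared distances (x_i − x_j)² + (y_i − y_j)². The minimum is 8, attained by the pair ((-6, 6), (-4, 8)).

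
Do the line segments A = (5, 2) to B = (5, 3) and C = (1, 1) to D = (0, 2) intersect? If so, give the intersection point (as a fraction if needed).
No (intersection of containing lines falls outside at least one segment)

Parametrize and solve: t = -5, s = -4. At least one of these is outside [0, 1], so the segments do not intersect.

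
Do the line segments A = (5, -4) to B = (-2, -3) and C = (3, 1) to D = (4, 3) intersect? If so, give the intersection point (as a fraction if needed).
No (intersection of containing lines falls outside at least one segment)

Parametrize and solve: t = 3/5, s = -11/5. At least one of these is outside [0, 1], so the segments do not intersect.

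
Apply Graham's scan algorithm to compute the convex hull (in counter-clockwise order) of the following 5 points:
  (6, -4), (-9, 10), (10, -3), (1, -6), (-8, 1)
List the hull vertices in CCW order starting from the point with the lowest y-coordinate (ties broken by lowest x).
Hull (CCW) = [(1, -6), (10, -3), (-9, 10), (-8, 1)]

Graham scan procedure:
  1. Find the pivot p₀ = point with lowest y (tie → lowest x): (1, -6).
  2. Sort the remaining points by polar angle around p₀.
  3. Walk through sorted points, maintaining a stack; pop the top while the last three entries make a non-left turn (cross product ≤ 0).
  4. Final stack is the convex hull in CCW order: (1, -6), (10, -3), (-9, 10), (-8, 1).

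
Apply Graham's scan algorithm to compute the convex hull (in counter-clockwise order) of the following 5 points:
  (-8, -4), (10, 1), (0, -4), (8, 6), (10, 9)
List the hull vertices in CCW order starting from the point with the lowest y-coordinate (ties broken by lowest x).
Hull (CCW) = [(-8, -4), (0, -4), (10, 1), (10, 9)]

Graham scan procedure:
  1. Find the pivot p₀ = point with lowest y (tie → lowest x): (-8, -4).
  2. Sort the remaining points by polar angle around p₀.
  3. Walk through sorted points, maintaining a stack; pop the top while the last three entries make a non-left turn (cross product ≤ 0).
  4. Final stack is the convex hull in CCW order: (-8, -4), (0, -4), (10, 1), (10, 9).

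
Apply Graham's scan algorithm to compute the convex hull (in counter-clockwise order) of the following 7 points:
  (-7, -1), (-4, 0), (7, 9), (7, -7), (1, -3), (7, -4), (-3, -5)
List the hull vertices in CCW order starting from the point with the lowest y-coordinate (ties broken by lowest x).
Hull (CCW) = [(7, -7), (7, 9), (-7, -1), (-3, -5)]

Graham scan procedure:
  1. Find the pivot p₀ = point with lowest y (tie → lowest x): (7, -7).
  2. Sort the remaining points by polar angle around p₀.
  3. Walk through sorted points, maintaining a stack; pop the top while the last three entries make a non-left turn (cross product ≤ 0).
  4. Final stack is the convex hull in CCW order: (7, -7), (7, 9), (-7, -1), (-3, -5).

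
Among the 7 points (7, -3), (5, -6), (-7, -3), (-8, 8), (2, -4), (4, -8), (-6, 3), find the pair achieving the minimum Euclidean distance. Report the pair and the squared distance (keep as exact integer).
Pair = ((5, -6), (4, -8)); squared distance = 5

Compute all C(7, 2) = 21 pairwise squared distances (x_i − x_j)² + (y_i − y_j)². The minimum is 5, attained by the pair ((5, -6), (4, -8)).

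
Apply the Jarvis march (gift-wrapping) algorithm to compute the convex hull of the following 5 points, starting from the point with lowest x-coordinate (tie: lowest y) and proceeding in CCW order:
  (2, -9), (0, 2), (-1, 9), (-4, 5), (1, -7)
Hull (CCW) = [(-4, 5), (1, -7), (2, -9), (-1, 9)]

Jarvis march: at each step, from the current hull vertex p, select the next vertex q as the point such that every other point lies strictly to the left of (or on) the directed line p → q. (Equivalently: for every other point r, the cross product (q − p) × (r − p) ≥ 0.)
Starting point (lowest x, tie lowest y): (-4, 5). Wrap until returning to start. Resulting hull: (-4, 5), (1, -7), (2, -9), (-1, 9).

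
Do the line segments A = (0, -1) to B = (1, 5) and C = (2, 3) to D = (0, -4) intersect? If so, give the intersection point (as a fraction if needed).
No (intersection of containing lines falls outside at least one segment)

Parametrize and solve: t = -6/5, s = 8/5. At least one of these is outside [0, 1], so the segments do not intersect.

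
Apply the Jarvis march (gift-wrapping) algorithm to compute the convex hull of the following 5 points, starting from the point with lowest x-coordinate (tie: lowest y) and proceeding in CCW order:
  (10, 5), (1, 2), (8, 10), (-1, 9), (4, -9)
Hull (CCW) = [(-1, 9), (4, -9), (10, 5), (8, 10)]

Jarvis march: at each step, from the current hull vertex p, select the next vertex q as the point such that every other point lies strictly to the left of (or on) the directed line p → q. (Equivalently: for every other point r, the cross product (q − p) × (r − p) ≥ 0.)
Starting point (lowest x, tie lowest y): (-1, 9). Wrap until returning to start. Resulting hull: (-1, 9), (4, -9), (10, 5), (8, 10).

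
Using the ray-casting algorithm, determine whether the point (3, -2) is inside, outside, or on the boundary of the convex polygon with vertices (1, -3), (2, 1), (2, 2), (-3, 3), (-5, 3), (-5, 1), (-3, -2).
The point (3, -2) lies strictly outside the polygon

Cast a horizontal ray to the right from the query point and count how many polygon edges it crosses (each edge strictly once or zero times, handled with the usual half-open convention). 
Parity of crossings → even ⇒ outside.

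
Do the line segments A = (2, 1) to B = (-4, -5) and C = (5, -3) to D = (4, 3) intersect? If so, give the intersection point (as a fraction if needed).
No (intersection of containing lines falls outside at least one segment)

Parametrize and solve: t = -1/3, s = 1. At least one of these is outside [0, 1], so the segments do not intersect.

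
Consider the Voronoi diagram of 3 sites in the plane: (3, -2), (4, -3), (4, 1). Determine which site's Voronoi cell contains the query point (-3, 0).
Nearest site = (3, -2)

The Voronoi cell of site s contains exactly those query points closer to s than to any other site. Compute squared distances from q = (-3, 0) to each site:
  (3 − -3)² + (-2 − 0)² = 40
  (4 − -3)² + (1 − 0)² = 50
  (4 − -3)² + (-3 − 0)² = 58
Minimum is attained by (3, -2), so q lies in its Voronoi cell.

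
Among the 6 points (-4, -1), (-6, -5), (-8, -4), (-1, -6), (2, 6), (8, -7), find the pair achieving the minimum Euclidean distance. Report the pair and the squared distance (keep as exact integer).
Pair = ((-6, -5), (-8, -4)); squared distance = 5

Compute all C(6, 2) = 15 pairwise squared distances (x_i − x_j)² + (y_i − y_j)². The minimum is 5, attained by the pair ((-6, -5), (-8, -4)).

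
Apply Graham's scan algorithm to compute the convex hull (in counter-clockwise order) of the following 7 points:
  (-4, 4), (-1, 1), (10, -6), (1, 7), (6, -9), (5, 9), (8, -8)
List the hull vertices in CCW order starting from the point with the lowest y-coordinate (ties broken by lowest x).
Hull (CCW) = [(6, -9), (8, -8), (10, -6), (5, 9), (1, 7), (-4, 4)]

Graham scan procedure:
  1. Find the pivot p₀ = point with lowest y (tie → lowest x): (6, -9).
  2. Sort the remaining points by polar angle around p₀.
  3. Walk through sorted points, maintaining a stack; pop the top while the last three entries make a non-left turn (cross product ≤ 0).
  4. Final stack is the convex hull in CCW order: (6, -9), (8, -8), (10, -6), (5, 9), (1, 7), (-4, 4).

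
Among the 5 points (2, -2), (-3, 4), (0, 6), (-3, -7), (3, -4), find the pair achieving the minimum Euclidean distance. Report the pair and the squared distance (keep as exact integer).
Pair = ((2, -2), (3, -4)); squared distance = 5

Compute all C(5, 2) = 10 pairwise squared distances (x_i − x_j)² + (y_i − y_j)². The minimum is 5, attained by the pair ((2, -2), (3, -4)).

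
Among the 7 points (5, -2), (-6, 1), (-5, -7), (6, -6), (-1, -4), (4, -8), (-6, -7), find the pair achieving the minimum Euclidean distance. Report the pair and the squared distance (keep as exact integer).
Pair = ((-5, -7), (-6, -7)); squared distance = 1

Compute all C(7, 2) = 21 pairwise squared distances (x_i − x_j)² + (y_i − y_j)². The minimum is 1, attained by the pair ((-5, -7), (-6, -7)).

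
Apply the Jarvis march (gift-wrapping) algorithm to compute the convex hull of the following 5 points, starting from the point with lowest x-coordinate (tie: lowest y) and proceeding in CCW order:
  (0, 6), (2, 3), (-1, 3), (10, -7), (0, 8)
Hull (CCW) = [(-1, 3), (10, -7), (0, 8)]

Jarvis march: at each step, from the current hull vertex p, select the next vertex q as the point such that every other point lies strictly to the left of (or on) the directed line p → q. (Equivalently: for every other point r, the cross product (q − p) × (r − p) ≥ 0.)
Starting point (lowest x, tie lowest y): (-1, 3). Wrap until returning to start. Resulting hull: (-1, 3), (10, -7), (0, 8).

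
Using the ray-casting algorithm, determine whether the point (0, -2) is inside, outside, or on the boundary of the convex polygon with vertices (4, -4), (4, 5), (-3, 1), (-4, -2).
The point (0, -2) lies strictly inside the polygon

Cast a horizontal ray to the right from the query point and count how many polygon edges it crosses (each edge strictly once or zero times, handled with the usual half-open convention). 
Parity of crossings → odd ⇒ inside.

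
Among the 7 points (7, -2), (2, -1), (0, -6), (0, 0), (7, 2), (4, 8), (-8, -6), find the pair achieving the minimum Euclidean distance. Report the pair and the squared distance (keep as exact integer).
Pair = ((2, -1), (0, 0)); squared distance = 5

Compute all C(7, 2) = 21 pairwise squared distances (x_i − x_j)² + (y_i − y_j)². The minimum is 5, attained by the pair ((2, -1), (0, 0)).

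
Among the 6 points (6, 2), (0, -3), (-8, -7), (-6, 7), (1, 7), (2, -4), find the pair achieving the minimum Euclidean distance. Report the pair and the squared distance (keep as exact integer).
Pair = ((0, -3), (2, -4)); squared distance = 5

Compute all C(6, 2) = 15 pairwise squared distances (x_i − x_j)² + (y_i − y_j)². The minimum is 5, attained by the pair ((0, -3), (2, -4)).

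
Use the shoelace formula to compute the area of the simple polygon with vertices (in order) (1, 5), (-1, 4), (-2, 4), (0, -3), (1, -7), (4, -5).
Area = 35

Shoelace formula: Area = (1/2) |Σ_i (x_i · y_{i+1} − x_{i+1} · y_i)| (indices mod n). Compute each cross term:
  (1)(4) − (-1)(5) = 9
  (-1)(4) − (-2)(4) = 4
  (-2)(-3) − (0)(4) = 6
  (0)(-7) − (1)(-3) = 3
  (1)(-5) − (4)(-7) = 23
  (4)(5) − (1)(-5) = 25
Sum = 70, so (signed) Area = 70/2 = 35, |Area| = 35.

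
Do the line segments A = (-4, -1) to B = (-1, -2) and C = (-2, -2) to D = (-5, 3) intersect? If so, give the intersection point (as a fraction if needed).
Yes; intersection at (-9/4, -19/12) (t = 7/12 on AB, s = 1/12 on CD)

Parametrize AB as A + t(B − A) = (-4 + 3 t, -1 + -1 t) and CD as C + s(D − C) = (-2 + -3 s, -2 + 5 s). Solve the linear system for (t, s). Determinant = -12 ≠ 0, so a unique intersection of the containing lines exists. Solution: t = 7/12, s = 1/12 — both in [0, 1], so the segments cross. Intersection point: (-9/4, -19/12).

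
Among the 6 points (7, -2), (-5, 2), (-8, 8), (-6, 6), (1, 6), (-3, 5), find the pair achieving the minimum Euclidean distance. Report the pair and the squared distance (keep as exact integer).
Pair = ((-8, 8), (-6, 6)); squared distance = 8

Compute all C(6, 2) = 15 pairwise squared distances (x_i − x_j)² + (y_i − y_j)². The minimum is 8, attained by the pair ((-8, 8), (-6, 6)).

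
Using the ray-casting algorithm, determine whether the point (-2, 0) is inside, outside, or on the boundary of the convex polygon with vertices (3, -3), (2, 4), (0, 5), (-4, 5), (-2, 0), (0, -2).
The point (-2, 0) lies on the polygon boundary

Boundary check: the query satisfies the collinearity and bounding-box conditions for some polygon edge, so it lies exactly on the boundary.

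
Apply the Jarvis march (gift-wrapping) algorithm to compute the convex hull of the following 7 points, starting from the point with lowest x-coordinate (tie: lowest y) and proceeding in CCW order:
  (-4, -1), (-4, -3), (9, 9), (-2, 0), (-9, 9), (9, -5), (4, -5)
Hull (CCW) = [(-9, 9), (-4, -3), (4, -5), (9, -5), (9, 9)]

Jarvis march: at each step, from the current hull vertex p, select the next vertex q as the point such that every other point lies strictly to the left of (or on) the directed line p → q. (Equivalently: for every other point r, the cross product (q − p) × (r − p) ≥ 0.)
Starting point (lowest x, tie lowest y): (-9, 9). Wrap until returning to start. Resulting hull: (-9, 9), (-4, -3), (4, -5), (9, -5), (9, 9).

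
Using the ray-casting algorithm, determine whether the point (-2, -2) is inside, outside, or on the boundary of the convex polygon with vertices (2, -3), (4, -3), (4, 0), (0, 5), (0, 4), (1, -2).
The point (-2, -2) lies strictly outside the polygon

Cast a horizontal ray to the right from the query point and count how many polygon edges it crosses (each edge strictly once or zero times, handled with the usual half-open convention). 
Parity of crossings → even ⇒ outside.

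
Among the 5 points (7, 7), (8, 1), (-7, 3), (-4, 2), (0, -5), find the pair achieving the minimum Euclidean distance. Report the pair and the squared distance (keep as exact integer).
Pair = ((-7, 3), (-4, 2)); squared distance = 10

Compute all C(5, 2) = 10 pairwise squared distances (x_i − x_j)² + (y_i − y_j)². The minimum is 10, attained by the pair ((-7, 3), (-4, 2)).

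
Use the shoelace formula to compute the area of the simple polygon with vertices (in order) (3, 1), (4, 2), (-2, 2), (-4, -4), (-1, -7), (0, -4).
Area = 35

Shoelace formula: Area = (1/2) |Σ_i (x_i · y_{i+1} − x_{i+1} · y_i)| (indices mod n). Compute each cross term:
  (3)(2) − (4)(1) = 2
  (4)(2) − (-2)(2) = 12
  (-2)(-4) − (-4)(2) = 16
  (-4)(-7) − (-1)(-4) = 24
  (-1)(-4) − (0)(-7) = 4
  (0)(1) − (3)(-4) = 12
Sum = 70, so (signed) Area = 70/2 = 35, |Area| = 35.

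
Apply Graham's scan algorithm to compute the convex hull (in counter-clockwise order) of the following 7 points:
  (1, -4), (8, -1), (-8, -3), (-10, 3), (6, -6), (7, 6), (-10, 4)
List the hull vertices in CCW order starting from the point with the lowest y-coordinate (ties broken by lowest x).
Hull (CCW) = [(6, -6), (8, -1), (7, 6), (-10, 4), (-10, 3), (-8, -3)]

Graham scan procedure:
  1. Find the pivot p₀ = point with lowest y (tie → lowest x): (6, -6).
  2. Sort the remaining points by polar angle around p₀.
  3. Walk through sorted points, maintaining a stack; pop the top while the last three entries make a non-left turn (cross product ≤ 0).
  4. Final stack is the convex hull in CCW order: (6, -6), (8, -1), (7, 6), (-10, 4), (-10, 3), (-8, -3).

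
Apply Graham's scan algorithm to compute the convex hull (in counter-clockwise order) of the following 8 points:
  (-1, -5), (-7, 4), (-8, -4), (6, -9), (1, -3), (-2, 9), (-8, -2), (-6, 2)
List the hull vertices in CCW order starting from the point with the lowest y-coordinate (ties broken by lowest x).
Hull (CCW) = [(6, -9), (-2, 9), (-7, 4), (-8, -2), (-8, -4)]

Graham scan procedure:
  1. Find the pivot p₀ = point with lowest y (tie → lowest x): (6, -9).
  2. Sort the remaining points by polar angle around p₀.
  3. Walk through sorted points, maintaining a stack; pop the top while the last three entries make a non-left turn (cross product ≤ 0).
  4. Final stack is the convex hull in CCW order: (6, -9), (-2, 9), (-7, 4), (-8, -2), (-8, -4).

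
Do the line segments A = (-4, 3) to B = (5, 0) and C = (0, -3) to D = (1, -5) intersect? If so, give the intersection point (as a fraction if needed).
No (intersection of containing lines falls outside at least one segment)

Parametrize and solve: t = 2/15, s = -14/5. At least one of these is outside [0, 1], so the segments do not intersect.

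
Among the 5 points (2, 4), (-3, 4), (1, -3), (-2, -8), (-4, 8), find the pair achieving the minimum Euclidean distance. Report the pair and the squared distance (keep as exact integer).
Pair = ((-3, 4), (-4, 8)); squared distance = 17

Compute all C(5, 2) = 10 pairwise squared distances (x_i − x_j)² + (y_i − y_j)². The minimum is 17, attained by the pair ((-3, 4), (-4, 8)).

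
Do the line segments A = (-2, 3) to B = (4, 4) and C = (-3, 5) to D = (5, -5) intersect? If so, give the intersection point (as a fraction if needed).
Yes; intersection at (-25/17, 105/34) (t = 3/34 on AB, s = 13/68 on CD)

Parametrize AB as A + t(B − A) = (-2 + 6 t, 3 + 1 t) and CD as C + s(D − C) = (-3 + 8 s, 5 + -10 s). Solve the linear system for (t, s). Determinant = 68 ≠ 0, so a unique intersection of the containing lines exists. Solution: t = 3/34, s = 13/68 — both in [0, 1], so the segments cross. Intersection point: (-25/17, 105/34).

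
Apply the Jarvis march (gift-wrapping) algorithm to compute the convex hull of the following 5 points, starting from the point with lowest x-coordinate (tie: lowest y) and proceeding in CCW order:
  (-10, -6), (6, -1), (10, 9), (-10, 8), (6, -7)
Hull (CCW) = [(-10, -6), (6, -7), (10, 9), (-10, 8)]

Jarvis march: at each step, from the current hull vertex p, select the next vertex q as the point such that every other point lies strictly to the left of (or on) the directed line p → q. (Equivalently: for every other point r, the cross product (q − p) × (r − p) ≥ 0.)
Starting point (lowest x, tie lowest y): (-10, -6). Wrap until returning to start. Resulting hull: (-10, -6), (6, -7), (10, 9), (-10, 8).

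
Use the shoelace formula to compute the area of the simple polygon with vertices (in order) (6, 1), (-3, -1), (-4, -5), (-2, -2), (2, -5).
Area = 26

Shoelace formula: Area = (1/2) |Σ_i (x_i · y_{i+1} − x_{i+1} · y_i)| (indices mod n). Compute each cross term:
  (6)(-1) − (-3)(1) = -3
  (-3)(-5) − (-4)(-1) = 11
  (-4)(-2) − (-2)(-5) = -2
  (-2)(-5) − (2)(-2) = 14
  (2)(1) − (6)(-5) = 32
Sum = 52, so (signed) Area = 52/2 = 26, |Area| = 26.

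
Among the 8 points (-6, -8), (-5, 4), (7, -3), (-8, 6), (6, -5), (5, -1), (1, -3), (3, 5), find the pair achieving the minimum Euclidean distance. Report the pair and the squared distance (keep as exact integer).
Pair = ((7, -3), (6, -5)); squared distance = 5

Compute all C(8, 2) = 28 pairwise squared distances (x_i − x_j)² + (y_i − y_j)². The minimum is 5, attained by the pair ((7, -3), (6, -5)).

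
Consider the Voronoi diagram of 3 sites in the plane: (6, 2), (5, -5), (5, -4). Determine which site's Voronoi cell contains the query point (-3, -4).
Nearest site = (5, -4)

The Voronoi cell of site s contains exactly those query points closer to s than to any other site. Compute squared distances from q = (-3, -4) to each site:
  (5 − -3)² + (-4 − -4)² = 64
  (5 − -3)² + (-5 − -4)² = 65
  (6 − -3)² + (2 − -4)² = 117
Minimum is attained by (5, -4), so q lies in its Voronoi cell.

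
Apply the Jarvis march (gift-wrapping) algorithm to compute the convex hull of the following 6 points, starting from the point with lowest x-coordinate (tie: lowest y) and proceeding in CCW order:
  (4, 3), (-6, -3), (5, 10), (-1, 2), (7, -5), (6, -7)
Hull (CCW) = [(-6, -3), (6, -7), (7, -5), (5, 10)]

Jarvis march: at each step, from the current hull vertex p, select the next vertex q as the point such that every other point lies strictly to the left of (or on) the directed line p → q. (Equivalently: for every other point r, the cross product (q − p) × (r − p) ≥ 0.)
Starting point (lowest x, tie lowest y): (-6, -3). Wrap until returning to start. Resulting hull: (-6, -3), (6, -7), (7, -5), (5, 10).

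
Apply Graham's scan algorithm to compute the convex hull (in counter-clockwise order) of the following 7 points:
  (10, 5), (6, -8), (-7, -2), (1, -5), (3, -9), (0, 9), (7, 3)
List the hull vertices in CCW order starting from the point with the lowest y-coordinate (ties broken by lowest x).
Hull (CCW) = [(3, -9), (6, -8), (10, 5), (0, 9), (-7, -2)]

Graham scan procedure:
  1. Find the pivot p₀ = point with lowest y (tie → lowest x): (3, -9).
  2. Sort the remaining points by polar angle around p₀.
  3. Walk through sorted points, maintaining a stack; pop the top while the last three entries make a non-left turn (cross product ≤ 0).
  4. Final stack is the convex hull in CCW order: (3, -9), (6, -8), (10, 5), (0, 9), (-7, -2).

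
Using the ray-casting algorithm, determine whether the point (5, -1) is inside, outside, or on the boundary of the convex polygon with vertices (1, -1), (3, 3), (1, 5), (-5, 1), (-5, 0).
The point (5, -1) lies strictly outside the polygon

Cast a horizontal ray to the right from the query point and count how many polygon edges it crosses (each edge strictly once or zero times, handled with the usual half-open convention). 
Parity of crossings → even ⇒ outside.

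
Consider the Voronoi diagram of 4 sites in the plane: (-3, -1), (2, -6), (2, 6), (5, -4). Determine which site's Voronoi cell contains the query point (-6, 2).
Nearest site = (-3, -1)

The Voronoi cell of site s contains exactly those query points closer to s than to any other site. Compute squared distances from q = (-6, 2) to each site:
  (-3 − -6)² + (-1 − 2)² = 18
  (2 − -6)² + (6 − 2)² = 80
  (2 − -6)² + (-6 − 2)² = 128
  (5 − -6)² + (-4 − 2)² = 157
Minimum is attained by (-3, -1), so q lies in its Voronoi cell.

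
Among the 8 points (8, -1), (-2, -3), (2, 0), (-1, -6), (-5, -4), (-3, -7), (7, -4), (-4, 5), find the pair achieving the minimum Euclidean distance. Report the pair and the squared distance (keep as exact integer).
Pair = ((-1, -6), (-3, -7)); squared distance = 5

Compute all C(8, 2) = 28 pairwise squared distances (x_i − x_j)² + (y_i − y_j)². The minimum is 5, attained by the pair ((-1, -6), (-3, -7)).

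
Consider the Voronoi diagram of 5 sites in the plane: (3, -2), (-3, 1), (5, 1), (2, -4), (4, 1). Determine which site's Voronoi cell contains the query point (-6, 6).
Nearest site = (-3, 1)

The Voronoi cell of site s contains exactly those query points closer to s than to any other site. Compute squared distances from q = (-6, 6) to each site:
  (-3 − -6)² + (1 − 6)² = 34
  (4 − -6)² + (1 − 6)² = 125
  (3 − -6)² + (-2 − 6)² = 145
  (5 − -6)² + (1 − 6)² = 146
  (2 − -6)² + (-4 − 6)² = 164
Minimum is attained by (-3, 1), so q lies in its Voronoi cell.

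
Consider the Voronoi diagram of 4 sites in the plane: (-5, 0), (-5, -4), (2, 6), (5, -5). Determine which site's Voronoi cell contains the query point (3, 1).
Nearest site = (2, 6)

The Voronoi cell of site s contains exactly those query points closer to s than to any other site. Compute squared distances from q = (3, 1) to each site:
  (2 − 3)² + (6 − 1)² = 26
  (5 − 3)² + (-5 − 1)² = 40
  (-5 − 3)² + (0 − 1)² = 65
  (-5 − 3)² + (-4 − 1)² = 89
Minimum is attained by (2, 6), so q lies in its Voronoi cell.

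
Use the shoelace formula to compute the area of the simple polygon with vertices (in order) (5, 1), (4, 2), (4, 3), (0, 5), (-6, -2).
Area = 32

Shoelace formula: Area = (1/2) |Σ_i (x_i · y_{i+1} − x_{i+1} · y_i)| (indices mod n). Compute each cross term:
  (5)(2) − (4)(1) = 6
  (4)(3) − (4)(2) = 4
  (4)(5) − (0)(3) = 20
  (0)(-2) − (-6)(5) = 30
  (-6)(1) − (5)(-2) = 4
Sum = 64, so (signed) Area = 64/2 = 32, |Area| = 32.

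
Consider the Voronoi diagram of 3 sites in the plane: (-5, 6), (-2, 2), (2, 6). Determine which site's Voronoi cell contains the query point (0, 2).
Nearest site = (-2, 2)

The Voronoi cell of site s contains exactly those query points closer to s than to any other site. Compute squared distances from q = (0, 2) to each site:
  (-2 − 0)² + (2 − 2)² = 4
  (2 − 0)² + (6 − 2)² = 20
  (-5 − 0)² + (6 − 2)² = 41
Minimum is attained by (-2, 2), so q lies in its Voronoi cell.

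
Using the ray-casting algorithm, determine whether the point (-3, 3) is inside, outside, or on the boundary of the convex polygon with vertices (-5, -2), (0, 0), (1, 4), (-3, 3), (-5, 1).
The point (-3, 3) lies on the polygon boundary

Boundary check: the query satisfies the collinearity and bounding-box conditions for some polygon edge, so it lies exactly on the boundary.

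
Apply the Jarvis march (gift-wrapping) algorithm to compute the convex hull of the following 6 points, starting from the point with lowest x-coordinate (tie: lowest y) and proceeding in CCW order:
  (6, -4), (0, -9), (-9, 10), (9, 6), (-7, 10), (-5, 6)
Hull (CCW) = [(-9, 10), (0, -9), (6, -4), (9, 6), (-7, 10)]

Jarvis march: at each step, from the current hull vertex p, select the next vertex q as the point such that every other point lies strictly to the left of (or on) the directed line p → q. (Equivalently: for every other point r, the cross product (q − p) × (r − p) ≥ 0.)
Starting point (lowest x, tie lowest y): (-9, 10). Wrap until returning to start. Resulting hull: (-9, 10), (0, -9), (6, -4), (9, 6), (-7, 10).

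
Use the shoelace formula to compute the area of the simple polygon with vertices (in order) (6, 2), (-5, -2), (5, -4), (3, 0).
Area = 23

Shoelace formula: Area = (1/2) |Σ_i (x_i · y_{i+1} − x_{i+1} · y_i)| (indices mod n). Compute each cross term:
  (6)(-2) − (-5)(2) = -2
  (-5)(-4) − (5)(-2) = 30
  (5)(0) − (3)(-4) = 12
  (3)(2) − (6)(0) = 6
Sum = 46, so (signed) Area = 46/2 = 23, |Area| = 23.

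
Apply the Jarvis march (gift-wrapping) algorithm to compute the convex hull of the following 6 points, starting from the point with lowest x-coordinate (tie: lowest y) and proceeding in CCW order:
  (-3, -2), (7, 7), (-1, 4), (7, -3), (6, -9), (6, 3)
Hull (CCW) = [(-3, -2), (6, -9), (7, -3), (7, 7), (-1, 4)]

Jarvis march: at each step, from the current hull vertex p, select the next vertex q as the point such that every other point lies strictly to the left of (or on) the directed line p → q. (Equivalently: for every other point r, the cross product (q − p) × (r − p) ≥ 0.)
Starting point (lowest x, tie lowest y): (-3, -2). Wrap until returning to start. Resulting hull: (-3, -2), (6, -9), (7, -3), (7, 7), (-1, 4).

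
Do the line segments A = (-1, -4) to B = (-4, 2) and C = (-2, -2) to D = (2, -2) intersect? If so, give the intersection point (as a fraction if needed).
Yes; intersection at (-2, -2) (t = 1/3 on AB, s = 0 on CD)

Parametrize AB as A + t(B − A) = (-1 + -3 t, -4 + 6 t) and CD as C + s(D − C) = (-2 + 4 s, -2 + 0 s). Solve the linear system for (t, s). Determinant = 24 ≠ 0, so a unique intersection of the containing lines exists. Solution: t = 1/3, s = 0 — both in [0, 1], so the segments cross. Intersection point: (-2, -2).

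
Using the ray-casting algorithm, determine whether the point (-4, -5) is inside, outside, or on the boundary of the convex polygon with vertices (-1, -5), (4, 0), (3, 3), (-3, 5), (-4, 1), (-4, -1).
The point (-4, -5) lies strictly outside the polygon

Cast a horizontal ray to the right from the query point and count how many polygon edges it crosses (each edge strictly once or zero times, handled with the usual half-open convention). 
Parity of crossings → even ⇒ outside.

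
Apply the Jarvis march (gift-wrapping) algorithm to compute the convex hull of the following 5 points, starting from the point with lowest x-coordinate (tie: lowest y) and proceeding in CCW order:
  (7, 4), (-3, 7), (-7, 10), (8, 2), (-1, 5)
Hull (CCW) = [(-7, 10), (-1, 5), (8, 2), (7, 4)]

Jarvis march: at each step, from the current hull vertex p, select the next vertex q as the point such that every other point lies strictly to the left of (or on) the directed line p → q. (Equivalently: for every other point r, the cross product (q − p) × (r − p) ≥ 0.)
Starting point (lowest x, tie lowest y): (-7, 10). Wrap until returning to start. Resulting hull: (-7, 10), (-1, 5), (8, 2), (7, 4).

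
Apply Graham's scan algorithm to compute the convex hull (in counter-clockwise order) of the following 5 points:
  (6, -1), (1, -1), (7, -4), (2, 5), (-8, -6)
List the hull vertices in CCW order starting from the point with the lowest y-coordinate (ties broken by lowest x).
Hull (CCW) = [(-8, -6), (7, -4), (6, -1), (2, 5)]

Graham scan procedure:
  1. Find the pivot p₀ = point with lowest y (tie → lowest x): (-8, -6).
  2. Sort the remaining points by polar angle around p₀.
  3. Walk through sorted points, maintaining a stack; pop the top while the last three entries make a non-left turn (cross product ≤ 0).
  4. Final stack is the convex hull in CCW order: (-8, -6), (7, -4), (6, -1), (2, 5).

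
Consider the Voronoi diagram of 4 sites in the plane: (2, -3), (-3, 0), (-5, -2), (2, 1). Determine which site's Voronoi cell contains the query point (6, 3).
Nearest site = (2, 1)

The Voronoi cell of site s contains exactly those query points closer to s than to any other site. Compute squared distances from q = (6, 3) to each site:
  (2 − 6)² + (1 − 3)² = 20
  (2 − 6)² + (-3 − 3)² = 52
  (-3 − 6)² + (0 − 3)² = 90
  (-5 − 6)² + (-2 − 3)² = 146
Minimum is attained by (2, 1), so q lies in its Voronoi cell.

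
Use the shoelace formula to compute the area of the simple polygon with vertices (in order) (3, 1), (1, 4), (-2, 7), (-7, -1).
Area = 73/2

Shoelace formula: Area = (1/2) |Σ_i (x_i · y_{i+1} − x_{i+1} · y_i)| (indices mod n). Compute each cross term:
  (3)(4) − (1)(1) = 11
  (1)(7) − (-2)(4) = 15
  (-2)(-1) − (-7)(7) = 51
  (-7)(1) − (3)(-1) = -4
Sum = 73, so (signed) Area = 73/2 = 73/2, |Area| = 73/2.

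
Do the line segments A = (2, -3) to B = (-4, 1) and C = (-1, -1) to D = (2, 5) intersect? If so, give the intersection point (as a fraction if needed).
Yes; intersection at (-1, -1) (t = 1/2 on AB, s = 0 on CD)

Parametrize AB as A + t(B − A) = (2 + -6 t, -3 + 4 t) and CD as C + s(D − C) = (-1 + 3 s, -1 + 6 s). Solve the linear system for (t, s). Determinant = 48 ≠ 0, so a unique intersection of the containing lines exists. Solution: t = 1/2, s = 0 — both in [0, 1], so the segments cross. Intersection point: (-1, -1).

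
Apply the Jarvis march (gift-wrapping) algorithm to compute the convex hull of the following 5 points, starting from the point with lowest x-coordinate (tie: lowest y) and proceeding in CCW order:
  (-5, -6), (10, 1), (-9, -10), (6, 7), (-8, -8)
Hull (CCW) = [(-9, -10), (10, 1), (6, 7), (-8, -8)]

Jarvis march: at each step, from the current hull vertex p, select the next vertex q as the point such that every other point lies strictly to the left of (or on) the directed line p → q. (Equivalently: for every other point r, the cross product (q − p) × (r − p) ≥ 0.)
Starting point (lowest x, tie lowest y): (-9, -10). Wrap until returning to start. Resulting hull: (-9, -10), (10, 1), (6, 7), (-8, -8).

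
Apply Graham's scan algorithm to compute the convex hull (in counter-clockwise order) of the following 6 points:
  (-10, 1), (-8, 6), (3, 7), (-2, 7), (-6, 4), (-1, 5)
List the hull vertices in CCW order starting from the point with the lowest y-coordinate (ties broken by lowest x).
Hull (CCW) = [(-10, 1), (-1, 5), (3, 7), (-2, 7), (-8, 6)]

Graham scan procedure:
  1. Find the pivot p₀ = point with lowest y (tie → lowest x): (-10, 1).
  2. Sort the remaining points by polar angle around p₀.
  3. Walk through sorted points, maintaining a stack; pop the top while the last three entries make a non-left turn (cross product ≤ 0).
  4. Final stack is the convex hull in CCW order: (-10, 1), (-1, 5), (3, 7), (-2, 7), (-8, 6).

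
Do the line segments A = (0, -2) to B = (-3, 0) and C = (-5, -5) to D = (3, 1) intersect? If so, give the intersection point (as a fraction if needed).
Yes; intersection at (-9/17, -28/17) (t = 3/17 on AB, s = 19/34 on CD)

Parametrize AB as A + t(B − A) = (0 + -3 t, -2 + 2 t) and CD as C + s(D − C) = (-5 + 8 s, -5 + 6 s). Solve the linear system for (t, s). Determinant = 34 ≠ 0, so a unique intersection of the containing lines exists. Solution: t = 3/17, s = 19/34 — both in [0, 1], so the segments cross. Intersection point: (-9/17, -28/17).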